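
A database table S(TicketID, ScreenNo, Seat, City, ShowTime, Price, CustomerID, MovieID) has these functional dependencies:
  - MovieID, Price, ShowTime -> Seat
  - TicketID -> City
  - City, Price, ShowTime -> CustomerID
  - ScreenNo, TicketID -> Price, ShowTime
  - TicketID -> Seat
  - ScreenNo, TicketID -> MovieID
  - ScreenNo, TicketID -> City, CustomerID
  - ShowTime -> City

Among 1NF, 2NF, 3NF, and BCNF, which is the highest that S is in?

Candidate key: {ScreenNo, TicketID}. Prime attributes: {ScreenNo, TicketID}.
For MovieID, Price, ShowTime -> Seat we have {MovieID, Price, ShowTime}⁺ = {City, CustomerID, MovieID, Price, Seat, ShowTime}; {MovieID, Price, ShowTime} is not a superkey, so BCNF fails.
MovieID, Price, ShowTime -> Seat has non-prime {Seat} on the right and a non-superkey on the left, so 3NF fails.
Since {TicketID} ⊂ {ScreenNo, TicketID} and {TicketID}⁺ ⊇ {City, Seat} with {City, Seat} non-prime, there is a partial dependency; 2NF fails.

1NF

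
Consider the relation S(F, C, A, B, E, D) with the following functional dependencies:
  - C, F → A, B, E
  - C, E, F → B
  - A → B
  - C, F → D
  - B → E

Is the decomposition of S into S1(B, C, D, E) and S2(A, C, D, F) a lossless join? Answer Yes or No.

No

S1 ∩ S2 = {C, D}; its closure under F is {C, D}.
S1 ⊄ {C, D} and S2 ⊄ {C, D}, so the split is lossy.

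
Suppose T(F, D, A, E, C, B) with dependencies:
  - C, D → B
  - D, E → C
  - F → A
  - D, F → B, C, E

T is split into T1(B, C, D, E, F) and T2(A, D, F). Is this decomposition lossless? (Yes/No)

Yes

T1 ∩ T2 = {D, F}; its closure under F is {A, B, C, D, E, F}.
T1 is contained in that closure, so T1 ∩ T2 → T1 holds and the join is lossless.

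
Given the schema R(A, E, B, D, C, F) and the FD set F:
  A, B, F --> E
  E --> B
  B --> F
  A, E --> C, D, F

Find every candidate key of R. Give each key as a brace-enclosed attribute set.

{A, B}, {A, E}

Attributes never on any right-hand side: {A} — every candidate key must contain it.
{A, B}⁺ = {A, B, C, D, E, F} — all of the relation — so {A, B} is a candidate key.
{A, E}⁺ = {A, B, C, D, E, F} — all of the relation — so {A, E} is a candidate key.
These are minimal and exhaustive — every other superkey contains one of them.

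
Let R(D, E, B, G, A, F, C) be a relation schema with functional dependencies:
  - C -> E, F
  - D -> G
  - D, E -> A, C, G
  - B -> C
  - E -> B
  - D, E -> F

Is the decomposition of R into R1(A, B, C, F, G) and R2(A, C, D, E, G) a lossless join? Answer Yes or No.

R1 ∩ R2 = {A, C, G}; its closure under F is {A, B, C, E, F, G}.
This includes all of R1, so the common attributes are a superkey of R1 — the join is lossless.

Yes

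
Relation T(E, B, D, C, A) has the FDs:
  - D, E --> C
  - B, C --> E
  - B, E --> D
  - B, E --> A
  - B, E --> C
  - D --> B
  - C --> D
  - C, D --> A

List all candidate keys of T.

{B, E}, {C}, {D, E}

{C} is a candidate key since {C}⁺ = {A, B, C, D, E} covers every attribute.
{B, E} is a candidate key since {B, E}⁺ = {A, B, C, D, E} covers every attribute.
{D, E} is a candidate key since {D, E}⁺ = {A, B, C, D, E} covers every attribute.
No proper subset of any of these is a key, and no other minimal superkey exists.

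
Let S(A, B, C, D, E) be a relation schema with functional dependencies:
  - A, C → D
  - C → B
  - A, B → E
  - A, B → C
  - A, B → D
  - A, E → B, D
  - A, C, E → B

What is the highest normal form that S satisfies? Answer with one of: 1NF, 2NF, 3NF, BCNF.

Candidate keys: {A, B}, {A, C}, {A, E}. Prime attributes: {A, B, C, E}.
For C → B we have {C}⁺ = {B, C}; {C} is not a superkey, so BCNF fails.
But every attribute on its right side ({B}) is prime, and the same holds for every other non-superkey FD, so 3NF still holds.

3NF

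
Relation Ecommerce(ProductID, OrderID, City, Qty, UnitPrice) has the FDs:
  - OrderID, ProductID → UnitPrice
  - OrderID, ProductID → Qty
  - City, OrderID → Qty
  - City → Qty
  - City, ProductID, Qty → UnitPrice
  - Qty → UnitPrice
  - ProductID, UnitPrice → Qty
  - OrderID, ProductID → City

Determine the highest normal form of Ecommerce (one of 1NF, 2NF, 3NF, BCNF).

Candidate key: {OrderID, ProductID}. Prime attributes: {OrderID, ProductID}.
City, OrderID → Qty breaks BCNF: {City, OrderID}⁺ = {City, OrderID, Qty, UnitPrice}, so {City, OrderID} is not a superkey.
City, OrderID → Qty determines the non-prime attribute {Qty} from a non-superkey — 3NF is violated.
Checking every proper subset of each key, none determines a non-prime attribute — 2NF is satisfied.

2NF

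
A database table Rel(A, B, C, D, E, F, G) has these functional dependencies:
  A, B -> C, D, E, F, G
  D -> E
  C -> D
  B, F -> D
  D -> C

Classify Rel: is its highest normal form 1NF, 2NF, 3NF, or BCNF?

2NF

Candidate key: {A, B}. Prime attributes: {A, B}.
For D -> E we have {D}⁺ = {C, D, E}; {D} is not a superkey, so BCNF fails.
Because {E} is non-prime and the left side of D -> E is not a superkey, the relation is not in 3NF.
No non-prime attribute depends on a proper subset of any candidate key, so 2NF holds.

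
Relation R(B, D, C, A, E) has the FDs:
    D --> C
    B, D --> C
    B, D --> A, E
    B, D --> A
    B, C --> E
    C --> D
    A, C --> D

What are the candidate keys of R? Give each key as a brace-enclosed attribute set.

{B} never appears on the right of any FD, so every key must include it.
{B, C}⁺ = {A, B, C, D, E} — all of the relation — so {B, C} is a candidate key.
{B, D}⁺ = {A, B, C, D, E} — all of the relation — so {B, D} is a candidate key.
Any other superkey properly contains one of these, so there are no further candidate keys.

{B, C}, {B, D}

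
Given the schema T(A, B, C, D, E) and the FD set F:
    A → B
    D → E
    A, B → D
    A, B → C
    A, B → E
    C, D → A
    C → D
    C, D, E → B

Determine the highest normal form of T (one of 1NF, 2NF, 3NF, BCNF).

Candidate keys: {A}, {C}. Prime attributes: {A, C}.
D → E breaks BCNF: {D}⁺ = {D, E}, so {D} is not a superkey.
Because {E} is non-prime and the left side of D → E is not a superkey, the relation is not in 3NF.
All keys have size 1, which rules out partial dependencies — 2NF is satisfied.

2NF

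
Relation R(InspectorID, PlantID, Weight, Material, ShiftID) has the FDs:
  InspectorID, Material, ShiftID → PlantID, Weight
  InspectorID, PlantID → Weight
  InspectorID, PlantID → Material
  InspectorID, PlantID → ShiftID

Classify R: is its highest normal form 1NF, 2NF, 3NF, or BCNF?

BCNF

Candidate keys: {InspectorID, Material, ShiftID}, {InspectorID, PlantID}. Prime attributes: {InspectorID, Material, PlantID, ShiftID}.
Every FD has a superkey on the left, so the relation is in BCNF.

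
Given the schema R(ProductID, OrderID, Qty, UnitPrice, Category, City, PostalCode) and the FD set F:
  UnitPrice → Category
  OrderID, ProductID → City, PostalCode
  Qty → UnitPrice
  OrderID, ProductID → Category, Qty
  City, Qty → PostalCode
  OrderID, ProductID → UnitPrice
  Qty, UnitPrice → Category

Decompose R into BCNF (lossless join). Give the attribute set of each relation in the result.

Candidate key of the original relation: {OrderID, ProductID}.
Within {Category, City, OrderID, PostalCode, ProductID, Qty, UnitPrice}: {UnitPrice}⁺ ∩ {Category, City, OrderID, PostalCode, ProductID, Qty, UnitPrice} = {Category, UnitPrice}, not the whole set, so UnitPrice → Category violates BCNF; decompose into {Category, UnitPrice} and {City, OrderID, PostalCode, ProductID, Qty, UnitPrice}.
{Category, UnitPrice} is in BCNF.
Within {City, OrderID, PostalCode, ProductID, Qty, UnitPrice}: {Qty}⁺ ∩ {City, OrderID, PostalCode, ProductID, Qty, UnitPrice} = {Qty, UnitPrice}, not the whole set, so Qty → UnitPrice violates BCNF; decompose into {Qty, UnitPrice} and {City, OrderID, PostalCode, ProductID, Qty}.
{Qty, UnitPrice} is in BCNF.
Within {City, OrderID, PostalCode, ProductID, Qty}: {City, Qty}⁺ ∩ {City, OrderID, PostalCode, ProductID, Qty} = {City, PostalCode, Qty}, not the whole set, so City, Qty → PostalCode violates BCNF; decompose into {City, PostalCode, Qty} and {City, OrderID, ProductID, Qty}.
{City, PostalCode, Qty} is in BCNF.
{City, OrderID, ProductID, Qty} is in BCNF.

{Category, UnitPrice}; {City, OrderID, ProductID, Qty}; {City, PostalCode, Qty}; {Qty, UnitPrice}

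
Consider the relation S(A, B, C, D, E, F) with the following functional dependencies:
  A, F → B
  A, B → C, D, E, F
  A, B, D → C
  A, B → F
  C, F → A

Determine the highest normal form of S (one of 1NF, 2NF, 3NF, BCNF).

Candidate keys: {A, B}, {A, F}, {C, F}. Prime attributes: {A, B, C, F}.
The left-hand side of every FD is a superkey, so BCNF is satisfied.

BCNF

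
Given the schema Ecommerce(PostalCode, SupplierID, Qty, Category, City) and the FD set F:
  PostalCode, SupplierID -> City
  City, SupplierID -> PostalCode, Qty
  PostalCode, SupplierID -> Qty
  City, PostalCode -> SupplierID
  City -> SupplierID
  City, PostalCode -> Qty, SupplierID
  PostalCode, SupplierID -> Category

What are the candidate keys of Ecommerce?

{City}, {PostalCode, SupplierID}

{City}⁺ = {Category, City, PostalCode, Qty, SupplierID} — all of the relation — so {City} is a candidate key.
{PostalCode, SupplierID}⁺ = {Category, City, PostalCode, Qty, SupplierID} — all of the relation — so {PostalCode, SupplierID} is a candidate key.
These are minimal and exhaustive — every other superkey contains one of them.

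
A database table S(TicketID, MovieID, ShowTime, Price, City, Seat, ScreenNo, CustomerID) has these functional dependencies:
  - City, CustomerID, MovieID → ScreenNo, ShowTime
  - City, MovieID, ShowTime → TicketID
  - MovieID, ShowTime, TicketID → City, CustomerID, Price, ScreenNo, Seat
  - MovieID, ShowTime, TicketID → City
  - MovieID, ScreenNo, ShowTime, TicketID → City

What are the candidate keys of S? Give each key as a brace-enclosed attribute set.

{MovieID} never appears on the right of any FD, so every key must include it.
{City, CustomerID, MovieID}⁺ = {City, CustomerID, MovieID, Price, ScreenNo, Seat, ShowTime, TicketID}, which is every attribute, so {City, CustomerID, MovieID} is a candidate key.
{City, MovieID, ShowTime}⁺ = {City, CustomerID, MovieID, Price, ScreenNo, Seat, ShowTime, TicketID}, which is every attribute, so {City, MovieID, ShowTime} is a candidate key.
{MovieID, ShowTime, TicketID}⁺ = {City, CustomerID, MovieID, Price, ScreenNo, Seat, ShowTime, TicketID}, which is every attribute, so {MovieID, ShowTime, TicketID} is a candidate key.
Any other superkey properly contains one of these, so there are no further candidate keys.

{City, CustomerID, MovieID}, {City, MovieID, ShowTime}, {MovieID, ShowTime, TicketID}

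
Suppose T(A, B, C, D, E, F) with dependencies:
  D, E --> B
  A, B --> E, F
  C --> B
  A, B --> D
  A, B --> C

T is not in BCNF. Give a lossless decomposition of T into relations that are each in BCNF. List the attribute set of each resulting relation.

Candidate keys of the original relation: {A, B}, {A, C}, {A, D, E}.
Within {A, B, C, D, E, F}: {D, E}⁺ ∩ {A, B, C, D, E, F} = {B, D, E}, not the whole set, so D, E --> B violates BCNF; decompose into {B, D, E} and {A, C, D, E, F}.
{B, D, E} has no BCNF violation.
{A, C, D, E, F} has no BCNF violation.

{A, C, D, E, F}; {B, D, E}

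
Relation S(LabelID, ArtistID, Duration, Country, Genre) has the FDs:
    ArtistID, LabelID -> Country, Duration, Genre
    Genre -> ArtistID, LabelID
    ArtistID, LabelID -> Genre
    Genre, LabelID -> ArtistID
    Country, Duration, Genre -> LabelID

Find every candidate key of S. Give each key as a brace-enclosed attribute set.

{ArtistID, LabelID}, {Genre}

{Genre}⁺ = {ArtistID, Country, Duration, Genre, LabelID}, which is every attribute, so {Genre} is a candidate key.
{ArtistID, LabelID}⁺ = {ArtistID, Country, Duration, Genre, LabelID}, which is every attribute, so {ArtistID, LabelID} is a candidate key.
These are minimal and exhaustive — every other superkey contains one of them.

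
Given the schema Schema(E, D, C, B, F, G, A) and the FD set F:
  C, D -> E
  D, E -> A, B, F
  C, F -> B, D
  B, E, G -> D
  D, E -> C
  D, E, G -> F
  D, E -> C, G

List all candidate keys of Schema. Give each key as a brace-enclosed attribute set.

{B, E, G}, {C, D}, {C, F}, {D, E}

{C, D} is a candidate key since {C, D}⁺ = {A, B, C, D, E, F, G} covers every attribute.
{C, F} is a candidate key since {C, F}⁺ = {A, B, C, D, E, F, G} covers every attribute.
{D, E} is a candidate key since {D, E}⁺ = {A, B, C, D, E, F, G} covers every attribute.
{B, E, G} is a candidate key since {B, E, G}⁺ = {A, B, C, D, E, F, G} covers every attribute.
No proper subset of any of these is a key, and no other minimal superkey exists.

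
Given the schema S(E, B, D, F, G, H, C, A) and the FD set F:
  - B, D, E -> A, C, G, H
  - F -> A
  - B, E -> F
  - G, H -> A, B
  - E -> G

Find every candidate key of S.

Attributes never on any right-hand side: {D, E} — every candidate key must contain all of them.
{B, D, E}⁺ = {A, B, C, D, E, F, G, H} — all of the relation — so {B, D, E} is a candidate key.
{D, E, H}⁺ = {A, B, C, D, E, F, G, H} — all of the relation — so {D, E, H} is a candidate key.
No proper subset of any of these is a key, and no other minimal superkey exists.

{B, D, E}, {D, E, H}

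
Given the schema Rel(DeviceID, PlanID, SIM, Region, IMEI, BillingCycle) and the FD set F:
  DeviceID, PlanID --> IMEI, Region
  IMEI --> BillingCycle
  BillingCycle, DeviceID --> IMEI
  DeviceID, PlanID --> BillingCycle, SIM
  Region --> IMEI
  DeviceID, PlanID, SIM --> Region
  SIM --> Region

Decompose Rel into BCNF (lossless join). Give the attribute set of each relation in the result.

Candidate key of the original relation: {DeviceID, PlanID}.
{BillingCycle, DeviceID, IMEI, PlanID, Region, SIM}: {IMEI} determines {BillingCycle, IMEI} here but is not a superkey — split on IMEI --> BillingCycle, giving {BillingCycle, IMEI} and {DeviceID, IMEI, PlanID, Region, SIM}.
{BillingCycle, IMEI}: every determinant is a superkey — BCNF.
{DeviceID, IMEI, PlanID, Region, SIM}: {Region} determines {IMEI, Region} here but is not a superkey — split on Region --> IMEI, giving {IMEI, Region} and {DeviceID, PlanID, Region, SIM}.
{IMEI, Region}: every determinant is a superkey — BCNF.
{DeviceID, PlanID, Region, SIM}: {SIM} determines {Region, SIM} here but is not a superkey — split on SIM --> Region, giving {Region, SIM} and {DeviceID, PlanID, SIM}.
{Region, SIM}: every determinant is a superkey — BCNF.
{DeviceID, PlanID, SIM}: every determinant is a superkey — BCNF.

{BillingCycle, IMEI}; {DeviceID, PlanID, SIM}; {IMEI, Region}; {Region, SIM}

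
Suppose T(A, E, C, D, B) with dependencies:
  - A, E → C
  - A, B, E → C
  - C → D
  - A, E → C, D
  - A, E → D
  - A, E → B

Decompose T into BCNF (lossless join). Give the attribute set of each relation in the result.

{A, B, C, E}; {C, D}

Candidate key of the original relation: {A, E}.
In {A, B, C, D, E}, {C} is not a superkey ({C}⁺ restricted to this set is {C, D}), so split on C → D into {C, D} and {A, B, C, E}.
{C, D} is in BCNF.
{A, B, C, E} is in BCNF.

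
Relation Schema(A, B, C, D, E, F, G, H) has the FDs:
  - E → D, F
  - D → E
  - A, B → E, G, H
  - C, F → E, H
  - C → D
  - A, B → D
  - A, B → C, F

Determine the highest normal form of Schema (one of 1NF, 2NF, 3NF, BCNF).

2NF

Candidate key: {A, B}. Prime attributes: {A, B}.
E → D, F: {E}⁺ = {D, E, F}, which is not all of the attributes, so the left side is not a superkey — BCNF is violated.
Because {D, F} are non-prime and the left side of E → D, F is not a superkey, the relation is not in 3NF.
No proper subset of a key has a non-prime attribute in its closure, so there is no partial dependency; 2NF holds.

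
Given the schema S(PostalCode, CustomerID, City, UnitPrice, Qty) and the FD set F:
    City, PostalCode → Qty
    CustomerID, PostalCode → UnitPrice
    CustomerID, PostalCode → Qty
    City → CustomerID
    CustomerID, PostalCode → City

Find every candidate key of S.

{City, PostalCode}, {CustomerID, PostalCode}

Attributes never on any right-hand side: {PostalCode} — every candidate key must contain it.
{City, PostalCode}⁺ = {City, CustomerID, PostalCode, Qty, UnitPrice}, which is every attribute, so {City, PostalCode} is a candidate key.
{CustomerID, PostalCode}⁺ = {City, CustomerID, PostalCode, Qty, UnitPrice}, which is every attribute, so {CustomerID, PostalCode} is a candidate key.
These are minimal and exhaustive — every other superkey contains one of them.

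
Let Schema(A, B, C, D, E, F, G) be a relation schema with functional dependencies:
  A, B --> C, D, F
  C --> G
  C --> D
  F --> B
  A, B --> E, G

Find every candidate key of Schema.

{A, B}, {A, F}

No FD produces {A}, so it must be in every candidate key.
{A, B}⁺ = {A, B, C, D, E, F, G} — all of the relation — so {A, B} is a candidate key.
{A, F}⁺ = {A, B, C, D, E, F, G} — all of the relation — so {A, F} is a candidate key.
No proper subset of any of these is a key, and no other minimal superkey exists.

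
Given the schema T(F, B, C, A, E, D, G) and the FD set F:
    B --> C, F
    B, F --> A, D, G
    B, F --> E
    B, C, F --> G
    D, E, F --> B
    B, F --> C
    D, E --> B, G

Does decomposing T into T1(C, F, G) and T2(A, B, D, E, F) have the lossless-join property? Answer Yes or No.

Common attributes: {F}; their closure is {F}.
T1 ⊄ {F} and T2 ⊄ {F}, so the split is lossy.

No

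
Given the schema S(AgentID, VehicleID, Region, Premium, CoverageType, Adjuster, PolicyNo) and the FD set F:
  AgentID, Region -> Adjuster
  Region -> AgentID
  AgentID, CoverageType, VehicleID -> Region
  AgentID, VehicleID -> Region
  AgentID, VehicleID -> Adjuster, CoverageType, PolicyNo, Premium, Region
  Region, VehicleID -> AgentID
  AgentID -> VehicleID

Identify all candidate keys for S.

{AgentID}, {Region}

Closure of {AgentID} is {Adjuster, AgentID, CoverageType, PolicyNo, Premium, Region, VehicleID}, the whole schema; {AgentID} is a candidate key.
Closure of {Region} is {Adjuster, AgentID, CoverageType, PolicyNo, Premium, Region, VehicleID}, the whole schema; {Region} is a candidate key.
No proper subset of any of these is a key, and no other minimal superkey exists.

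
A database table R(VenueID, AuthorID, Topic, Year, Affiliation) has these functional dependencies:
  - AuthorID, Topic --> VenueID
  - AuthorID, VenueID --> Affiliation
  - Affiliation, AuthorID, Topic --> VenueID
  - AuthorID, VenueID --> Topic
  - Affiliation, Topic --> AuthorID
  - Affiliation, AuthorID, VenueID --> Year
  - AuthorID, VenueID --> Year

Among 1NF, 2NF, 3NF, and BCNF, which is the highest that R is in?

Candidate keys: {Affiliation, Topic}, {AuthorID, Topic}, {AuthorID, VenueID}. Prime attributes: {Affiliation, AuthorID, Topic, VenueID}.
Every FD has a superkey on the left, so the relation is in BCNF.

BCNF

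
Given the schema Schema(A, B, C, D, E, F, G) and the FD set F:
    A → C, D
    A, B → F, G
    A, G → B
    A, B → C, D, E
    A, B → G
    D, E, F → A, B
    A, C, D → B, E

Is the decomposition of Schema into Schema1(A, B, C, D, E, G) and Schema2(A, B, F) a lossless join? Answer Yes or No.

Schema1 ∩ Schema2 = {A, B}; its closure under F is {A, B, C, D, E, F, G}.
This includes all of Schema1, so the common attributes are a superkey of Schema1 — the join is lossless.

Yes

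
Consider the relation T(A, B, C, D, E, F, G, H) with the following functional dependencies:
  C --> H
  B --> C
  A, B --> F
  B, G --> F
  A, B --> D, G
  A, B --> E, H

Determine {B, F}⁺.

Start with {B, F}.
B --> C applies; add {C} → now {B, C, F}.
C --> H applies; add {H} → now {B, C, F, H}.
No further FD applies.

{B, C, F, H}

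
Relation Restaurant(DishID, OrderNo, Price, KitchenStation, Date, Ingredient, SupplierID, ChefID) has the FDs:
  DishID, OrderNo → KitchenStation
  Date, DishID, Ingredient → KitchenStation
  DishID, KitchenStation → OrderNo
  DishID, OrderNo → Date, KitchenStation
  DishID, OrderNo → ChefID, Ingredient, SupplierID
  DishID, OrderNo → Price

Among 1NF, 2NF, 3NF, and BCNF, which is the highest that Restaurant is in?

BCNF

Candidate keys: {Date, DishID, Ingredient}, {DishID, KitchenStation}, {DishID, OrderNo}. Prime attributes: {Date, DishID, Ingredient, KitchenStation, OrderNo}.
Every FD has a superkey on the left, so the relation is in BCNF.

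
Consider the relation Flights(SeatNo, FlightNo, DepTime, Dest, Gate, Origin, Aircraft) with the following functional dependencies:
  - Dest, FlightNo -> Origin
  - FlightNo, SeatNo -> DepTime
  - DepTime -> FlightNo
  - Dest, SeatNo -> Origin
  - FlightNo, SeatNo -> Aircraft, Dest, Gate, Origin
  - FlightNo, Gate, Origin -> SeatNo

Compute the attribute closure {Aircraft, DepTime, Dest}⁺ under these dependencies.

{Aircraft, DepTime, Dest, FlightNo, Origin}

Start with {Aircraft, DepTime, Dest}.
DepTime -> FlightNo applies; add {FlightNo} → now {Aircraft, DepTime, Dest, FlightNo}.
Dest, FlightNo -> Origin applies; add {Origin} → now {Aircraft, DepTime, Dest, FlightNo, Origin}.
No further FD applies.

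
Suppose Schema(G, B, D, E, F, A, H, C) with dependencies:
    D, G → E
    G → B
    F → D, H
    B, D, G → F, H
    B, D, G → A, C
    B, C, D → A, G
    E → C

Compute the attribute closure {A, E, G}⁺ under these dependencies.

{A, B, C, E, G}

Start with {A, E, G}.
G → B applies; add {B} → now {A, B, E, G}.
E → C applies; add {C} → now {A, B, C, E, G}.
No further FD applies.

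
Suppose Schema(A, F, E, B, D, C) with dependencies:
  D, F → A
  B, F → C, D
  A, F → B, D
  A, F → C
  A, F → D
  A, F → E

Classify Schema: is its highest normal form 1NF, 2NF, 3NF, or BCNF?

Candidate keys: {A, F}, {B, F}, {D, F}. Prime attributes: {A, B, D, F}.
Every FD has a superkey on the left, so the relation is in BCNF.

BCNF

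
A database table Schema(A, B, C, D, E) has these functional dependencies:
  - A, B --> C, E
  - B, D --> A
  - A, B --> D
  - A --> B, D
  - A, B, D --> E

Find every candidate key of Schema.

{A}⁺ = {A, B, C, D, E} — all of the relation — so {A} is a candidate key.
{B, D}⁺ = {A, B, C, D, E} — all of the relation — so {B, D} is a candidate key.
These are minimal and exhaustive — every other superkey contains one of them.

{A}, {B, D}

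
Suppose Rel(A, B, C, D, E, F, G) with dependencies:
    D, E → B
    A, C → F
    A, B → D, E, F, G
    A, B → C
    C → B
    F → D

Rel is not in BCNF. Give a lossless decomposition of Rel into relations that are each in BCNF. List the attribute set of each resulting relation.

{A, C, E, F, G}; {B, D, E}; {D, F}

Candidate keys of the original relation: {A, B}, {A, C}, {A, D, E}, {A, E, F}.
In {A, B, C, D, E, F, G}, {D, E} is not a superkey ({D, E}⁺ restricted to this set is {B, D, E}), so split on D, E → B into {B, D, E} and {A, C, D, E, F, G}.
{B, D, E} has no BCNF violation.
In {A, C, D, E, F, G}, {F} is not a superkey ({F}⁺ restricted to this set is {D, F}), so split on F → D into {D, F} and {A, C, E, F, G}.
{D, F} has no BCNF violation.
{A, C, E, F, G} has no BCNF violation.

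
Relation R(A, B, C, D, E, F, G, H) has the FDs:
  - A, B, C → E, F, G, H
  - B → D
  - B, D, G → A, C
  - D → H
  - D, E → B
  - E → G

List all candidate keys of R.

{A, B, C}, {B, E}, {B, G}, {D, E}

{B, E}⁺ = {A, B, C, D, E, F, G, H} — all of the relation — so {B, E} is a candidate key.
{B, G}⁺ = {A, B, C, D, E, F, G, H} — all of the relation — so {B, G} is a candidate key.
{D, E}⁺ = {A, B, C, D, E, F, G, H} — all of the relation — so {D, E} is a candidate key.
{A, B, C}⁺ = {A, B, C, D, E, F, G, H} — all of the relation — so {A, B, C} is a candidate key.
These are minimal and exhaustive — every other superkey contains one of them.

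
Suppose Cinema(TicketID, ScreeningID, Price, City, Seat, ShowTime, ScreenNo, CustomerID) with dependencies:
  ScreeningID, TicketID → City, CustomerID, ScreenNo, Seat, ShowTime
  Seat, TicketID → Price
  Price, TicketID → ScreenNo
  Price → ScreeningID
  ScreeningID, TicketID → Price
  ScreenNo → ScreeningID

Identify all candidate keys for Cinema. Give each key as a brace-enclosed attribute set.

{Price, TicketID}, {ScreenNo, TicketID}, {ScreeningID, TicketID}, {Seat, TicketID}

Attributes never on any right-hand side: {TicketID} — every candidate key must contain it.
{Price, TicketID} is a candidate key since {Price, TicketID}⁺ = {City, CustomerID, Price, ScreenNo, ScreeningID, Seat, ShowTime, TicketID} covers every attribute.
{ScreenNo, TicketID} is a candidate key since {ScreenNo, TicketID}⁺ = {City, CustomerID, Price, ScreenNo, ScreeningID, Seat, ShowTime, TicketID} covers every attribute.
{ScreeningID, TicketID} is a candidate key since {ScreeningID, TicketID}⁺ = {City, CustomerID, Price, ScreenNo, ScreeningID, Seat, ShowTime, TicketID} covers every attribute.
{Seat, TicketID} is a candidate key since {Seat, TicketID}⁺ = {City, CustomerID, Price, ScreenNo, ScreeningID, Seat, ShowTime, TicketID} covers every attribute.
These are minimal and exhaustive — every other superkey contains one of them.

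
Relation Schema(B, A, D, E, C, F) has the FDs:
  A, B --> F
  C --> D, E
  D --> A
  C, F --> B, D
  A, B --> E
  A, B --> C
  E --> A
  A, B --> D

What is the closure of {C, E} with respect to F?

{A, C, D, E}

Start with {C, E}.
C --> D, E applies; add {D} → now {C, D, E}.
D --> A applies; add {A} → now {A, C, D, E}.
No further FD applies.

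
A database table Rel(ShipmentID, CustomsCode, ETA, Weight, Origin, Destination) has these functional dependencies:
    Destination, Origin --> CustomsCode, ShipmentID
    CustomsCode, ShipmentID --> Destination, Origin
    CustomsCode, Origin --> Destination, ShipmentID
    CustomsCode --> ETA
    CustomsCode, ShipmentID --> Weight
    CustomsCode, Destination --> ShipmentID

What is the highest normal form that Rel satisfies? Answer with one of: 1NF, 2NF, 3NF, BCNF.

1NF

Candidate keys: {CustomsCode, Destination}, {CustomsCode, Origin}, {CustomsCode, ShipmentID}, {Destination, Origin}. Prime attributes: {CustomsCode, Destination, Origin, ShipmentID}.
CustomsCode --> ETA: {CustomsCode}⁺ = {CustomsCode, ETA}, which is not all of the attributes, so the left side is not a superkey — BCNF is violated.
CustomsCode --> ETA has non-prime {ETA} on the right and a non-superkey on the left, so 3NF fails.
{CustomsCode} is a proper subset of the key {CustomsCode, Destination}, and {CustomsCode}⁺ contains the non-prime attribute {ETA} — a partial dependency, so 2NF is violated.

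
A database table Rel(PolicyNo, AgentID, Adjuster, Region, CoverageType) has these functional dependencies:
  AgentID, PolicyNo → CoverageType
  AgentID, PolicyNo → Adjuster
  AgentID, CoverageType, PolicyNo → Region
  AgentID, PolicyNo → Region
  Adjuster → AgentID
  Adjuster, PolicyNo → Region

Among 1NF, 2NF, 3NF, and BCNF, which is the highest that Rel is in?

Candidate keys: {Adjuster, PolicyNo}, {AgentID, PolicyNo}. Prime attributes: {Adjuster, AgentID, PolicyNo}.
Adjuster → AgentID: {Adjuster}⁺ = {Adjuster, AgentID}, which is not all of the attributes, so the left side is not a superkey — BCNF is violated.
Since {AgentID} ⊆ prime attributes and every other non-superkey FD also has a prime right side, the schema is in 3NF.

3NF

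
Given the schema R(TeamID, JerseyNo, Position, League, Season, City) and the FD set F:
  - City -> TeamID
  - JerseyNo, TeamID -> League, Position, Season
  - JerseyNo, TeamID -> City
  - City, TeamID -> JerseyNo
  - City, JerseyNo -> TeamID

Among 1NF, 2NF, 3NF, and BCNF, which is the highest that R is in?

BCNF

Candidate keys: {City}, {JerseyNo, TeamID}. Prime attributes: {City, JerseyNo, TeamID}.
Every FD has a superkey on the left, so the relation is in BCNF.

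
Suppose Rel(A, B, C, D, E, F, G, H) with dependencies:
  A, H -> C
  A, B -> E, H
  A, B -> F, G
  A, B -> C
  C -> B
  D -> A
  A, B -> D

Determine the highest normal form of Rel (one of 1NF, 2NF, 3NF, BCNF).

3NF

Candidate keys: {A, B}, {A, C}, {A, H}, {B, D}, {C, D}, {D, H}. Prime attributes: {A, B, C, D, H}.
C -> B: {C}⁺ = {B, C}, which is not all of the attributes, so the left side is not a superkey — BCNF is violated.
Since {B} ⊆ prime attributes and every other non-superkey FD also has a prime right side, the schema is in 3NF.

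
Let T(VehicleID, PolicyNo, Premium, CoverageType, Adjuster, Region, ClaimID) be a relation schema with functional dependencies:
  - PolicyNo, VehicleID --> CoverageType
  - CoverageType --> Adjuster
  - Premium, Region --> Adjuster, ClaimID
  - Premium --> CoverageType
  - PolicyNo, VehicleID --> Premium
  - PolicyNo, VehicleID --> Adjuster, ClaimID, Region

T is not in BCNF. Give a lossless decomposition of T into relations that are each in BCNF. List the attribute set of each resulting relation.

Candidate key of the original relation: {PolicyNo, VehicleID}.
Within {Adjuster, ClaimID, CoverageType, PolicyNo, Premium, Region, VehicleID}: {CoverageType}⁺ ∩ {Adjuster, ClaimID, CoverageType, PolicyNo, Premium, Region, VehicleID} = {Adjuster, CoverageType}, not the whole set, so CoverageType --> Adjuster violates BCNF; decompose into {Adjuster, CoverageType} and {ClaimID, CoverageType, PolicyNo, Premium, Region, VehicleID}.
{Adjuster, CoverageType} has no BCNF violation.
Within {ClaimID, CoverageType, PolicyNo, Premium, Region, VehicleID}: {Premium, Region}⁺ ∩ {ClaimID, CoverageType, PolicyNo, Premium, Region, VehicleID} = {ClaimID, CoverageType, Premium, Region}, not the whole set, so Premium, Region --> ClaimID, CoverageType violates BCNF; decompose into {ClaimID, CoverageType, Premium, Region} and {PolicyNo, Premium, Region, VehicleID}.
Within {ClaimID, CoverageType, Premium, Region}: {Premium}⁺ ∩ {ClaimID, CoverageType, Premium, Region} = {CoverageType, Premium}, not the whole set, so Premium --> CoverageType violates BCNF; decompose into {CoverageType, Premium} and {ClaimID, Premium, Region}.
{CoverageType, Premium} has no BCNF violation.
{ClaimID, Premium, Region} has no BCNF violation.
{PolicyNo, Premium, Region, VehicleID} has no BCNF violation.

{Adjuster, CoverageType}; {ClaimID, Premium, Region}; {CoverageType, Premium}; {PolicyNo, Premium, Region, VehicleID}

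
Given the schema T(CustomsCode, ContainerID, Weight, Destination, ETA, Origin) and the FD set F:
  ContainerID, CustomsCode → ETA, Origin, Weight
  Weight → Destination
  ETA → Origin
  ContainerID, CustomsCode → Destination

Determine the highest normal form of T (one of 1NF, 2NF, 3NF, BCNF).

Candidate key: {ContainerID, CustomsCode}. Prime attributes: {ContainerID, CustomsCode}.
For Weight → Destination we have {Weight}⁺ = {Destination, Weight}; {Weight} is not a superkey, so BCNF fails.
Because {Destination} is non-prime and the left side of Weight → Destination is not a superkey, the relation is not in 3NF.
Checking every proper subset of each key, none determines a non-prime attribute — 2NF is satisfied.

2NF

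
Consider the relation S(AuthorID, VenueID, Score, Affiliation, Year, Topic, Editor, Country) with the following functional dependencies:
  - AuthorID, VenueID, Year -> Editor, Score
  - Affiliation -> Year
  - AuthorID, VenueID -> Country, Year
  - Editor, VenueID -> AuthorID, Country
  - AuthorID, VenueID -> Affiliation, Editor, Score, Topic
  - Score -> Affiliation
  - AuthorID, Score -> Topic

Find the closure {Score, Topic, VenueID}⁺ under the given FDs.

{Affiliation, Score, Topic, VenueID, Year}

Start with {Score, Topic, VenueID}.
Score -> Affiliation applies; add {Affiliation} → now {Affiliation, Score, Topic, VenueID}.
Affiliation -> Year applies; add {Year} → now {Affiliation, Score, Topic, VenueID, Year}.
No further FD applies.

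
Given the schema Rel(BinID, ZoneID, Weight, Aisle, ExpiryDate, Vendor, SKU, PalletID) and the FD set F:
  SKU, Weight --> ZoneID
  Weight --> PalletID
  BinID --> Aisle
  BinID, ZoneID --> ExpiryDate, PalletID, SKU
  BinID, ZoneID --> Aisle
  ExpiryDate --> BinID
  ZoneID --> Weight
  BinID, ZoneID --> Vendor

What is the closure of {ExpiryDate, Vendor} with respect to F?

{Aisle, BinID, ExpiryDate, Vendor}

Start with {ExpiryDate, Vendor}.
ExpiryDate --> BinID applies; add {BinID} → now {BinID, ExpiryDate, Vendor}.
BinID --> Aisle applies; add {Aisle} → now {Aisle, BinID, ExpiryDate, Vendor}.
No further FD applies.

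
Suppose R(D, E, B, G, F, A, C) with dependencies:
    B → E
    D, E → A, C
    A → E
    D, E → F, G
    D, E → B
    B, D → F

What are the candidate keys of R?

No FD produces {D}, so it must be in every candidate key.
Closure of {A, D} is {A, B, C, D, E, F, G}, the whole schema; {A, D} is a candidate key.
Closure of {B, D} is {A, B, C, D, E, F, G}, the whole schema; {B, D} is a candidate key.
Closure of {D, E} is {A, B, C, D, E, F, G}, the whole schema; {D, E} is a candidate key.
Any other superkey properly contains one of these, so there are no further candidate keys.

{A, D}, {B, D}, {D, E}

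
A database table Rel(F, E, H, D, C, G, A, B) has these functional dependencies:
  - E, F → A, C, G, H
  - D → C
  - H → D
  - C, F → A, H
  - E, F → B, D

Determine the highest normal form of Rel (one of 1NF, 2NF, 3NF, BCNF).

2NF

Candidate key: {E, F}. Prime attributes: {E, F}.
For D → C we have {D}⁺ = {C, D}; {D} is not a superkey, so BCNF fails.
D → C determines the non-prime attribute {C} from a non-superkey — 3NF is violated.
No proper subset of a key has a non-prime attribute in its closure, so there is no partial dependency; 2NF holds.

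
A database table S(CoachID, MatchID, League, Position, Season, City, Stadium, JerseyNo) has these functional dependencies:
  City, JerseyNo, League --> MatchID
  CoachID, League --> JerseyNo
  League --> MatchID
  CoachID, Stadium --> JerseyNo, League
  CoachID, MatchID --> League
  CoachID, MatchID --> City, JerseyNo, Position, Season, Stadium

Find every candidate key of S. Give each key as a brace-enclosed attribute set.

{CoachID, League}, {CoachID, MatchID}, {CoachID, Stadium}

No FD produces {CoachID}, so it must be in every candidate key.
{CoachID, League}⁺ = {City, CoachID, JerseyNo, League, MatchID, Position, Season, Stadium}, which is every attribute, so {CoachID, League} is a candidate key.
{CoachID, MatchID}⁺ = {City, CoachID, JerseyNo, League, MatchID, Position, Season, Stadium}, which is every attribute, so {CoachID, MatchID} is a candidate key.
{CoachID, Stadium}⁺ = {City, CoachID, JerseyNo, League, MatchID, Position, Season, Stadium}, which is every attribute, so {CoachID, Stadium} is a candidate key.
No proper subset of any of these is a key, and no other minimal superkey exists.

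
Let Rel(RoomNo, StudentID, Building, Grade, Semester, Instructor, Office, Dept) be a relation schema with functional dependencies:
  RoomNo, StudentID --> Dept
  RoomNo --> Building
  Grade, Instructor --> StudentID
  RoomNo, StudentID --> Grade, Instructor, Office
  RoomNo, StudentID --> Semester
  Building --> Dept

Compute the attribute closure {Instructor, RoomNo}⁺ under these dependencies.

Start with {Instructor, RoomNo}.
RoomNo --> Building applies; add {Building} → now {Building, Instructor, RoomNo}.
Building --> Dept applies; add {Dept} → now {Building, Dept, Instructor, RoomNo}.
No further FD applies.

{Building, Dept, Instructor, RoomNo}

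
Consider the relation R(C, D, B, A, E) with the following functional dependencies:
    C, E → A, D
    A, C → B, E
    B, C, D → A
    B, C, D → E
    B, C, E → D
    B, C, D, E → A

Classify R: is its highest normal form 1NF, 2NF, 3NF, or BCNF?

Candidate keys: {A, C}, {B, C, D}, {C, E}. Prime attributes: {A, B, C, D, E}.
Each dependency's left side is a superkey — BCNF holds.

BCNF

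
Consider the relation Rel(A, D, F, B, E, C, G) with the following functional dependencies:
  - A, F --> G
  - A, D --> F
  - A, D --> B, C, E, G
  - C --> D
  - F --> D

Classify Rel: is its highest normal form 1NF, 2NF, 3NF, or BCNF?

3NF

Candidate keys: {A, C}, {A, D}, {A, F}. Prime attributes: {A, C, D, F}.
C --> D: {C}⁺ = {C, D}, which is not all of the attributes, so the left side is not a superkey — BCNF is violated.
Its right-hand attributes {D} are all prime, as are those of every other non-superkey FD — the relation is in 3NF.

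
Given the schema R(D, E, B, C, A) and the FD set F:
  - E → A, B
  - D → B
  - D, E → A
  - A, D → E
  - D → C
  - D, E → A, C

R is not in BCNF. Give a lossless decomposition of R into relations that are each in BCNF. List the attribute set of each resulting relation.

{A, B, E}; {C, D}; {D, E}

Candidate keys of the original relation: {A, D}, {D, E}.
Within {A, B, C, D, E}: {E}⁺ ∩ {A, B, C, D, E} = {A, B, E}, not the whole set, so E → A, B violates BCNF; decompose into {A, B, E} and {C, D, E}.
{A, B, E} has no BCNF violation.
Within {C, D, E}: {D}⁺ ∩ {C, D, E} = {C, D}, not the whole set, so D → C violates BCNF; decompose into {C, D} and {D, E}.
{C, D} has no BCNF violation.
{D, E} has no BCNF violation.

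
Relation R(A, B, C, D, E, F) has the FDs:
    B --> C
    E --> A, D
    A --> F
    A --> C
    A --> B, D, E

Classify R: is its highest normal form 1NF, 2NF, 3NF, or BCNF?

2NF

Candidate keys: {A}, {E}. Prime attributes: {A, E}.
B --> C breaks BCNF: {B}⁺ = {B, C}, so {B} is not a superkey.
B --> C has non-prime {C} on the right and a non-superkey on the left, so 3NF fails.
With only single-attribute keys there can be no partial dependency, so 2NF holds.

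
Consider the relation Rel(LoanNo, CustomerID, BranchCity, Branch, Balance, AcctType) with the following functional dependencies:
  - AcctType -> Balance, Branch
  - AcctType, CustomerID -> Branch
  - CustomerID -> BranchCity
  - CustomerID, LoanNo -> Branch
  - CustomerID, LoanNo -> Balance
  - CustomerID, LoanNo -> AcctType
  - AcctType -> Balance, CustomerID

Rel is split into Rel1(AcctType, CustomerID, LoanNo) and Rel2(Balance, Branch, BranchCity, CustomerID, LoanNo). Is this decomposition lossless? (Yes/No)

Yes

The shared attributes are {CustomerID, LoanNo} and {CustomerID, LoanNo}⁺ = {AcctType, Balance, Branch, BranchCity, CustomerID, LoanNo}.
This includes all of Rel1, so the common attributes are a superkey of Rel1 — the join is lossless.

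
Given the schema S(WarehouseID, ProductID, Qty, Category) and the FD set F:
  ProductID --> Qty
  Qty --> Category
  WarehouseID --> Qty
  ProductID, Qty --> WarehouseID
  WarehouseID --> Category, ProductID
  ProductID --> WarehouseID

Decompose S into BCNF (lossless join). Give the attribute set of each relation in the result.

{Category, Qty}; {ProductID, Qty, WarehouseID}

Candidate keys of the original relation: {ProductID}, {WarehouseID}.
{Category, ProductID, Qty, WarehouseID}: {Qty} determines {Category, Qty} here but is not a superkey — split on Qty --> Category, giving {Category, Qty} and {ProductID, Qty, WarehouseID}.
{Category, Qty}: every determinant is a superkey — BCNF.
{ProductID, Qty, WarehouseID}: every determinant is a superkey — BCNF.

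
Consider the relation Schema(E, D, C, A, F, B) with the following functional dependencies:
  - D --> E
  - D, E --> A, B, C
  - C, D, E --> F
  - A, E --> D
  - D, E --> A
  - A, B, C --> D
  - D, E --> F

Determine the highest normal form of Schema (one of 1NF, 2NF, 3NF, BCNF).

Candidate keys: {A, B, C}, {A, E}, {D}. Prime attributes: {A, B, C, D, E}.
Each dependency's left side is a superkey — BCNF holds.

BCNF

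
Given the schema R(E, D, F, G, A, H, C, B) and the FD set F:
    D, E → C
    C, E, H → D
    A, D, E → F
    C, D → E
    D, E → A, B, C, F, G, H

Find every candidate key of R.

Closure of {C, D} is {A, B, C, D, E, F, G, H}, the whole schema; {C, D} is a candidate key.
Closure of {D, E} is {A, B, C, D, E, F, G, H}, the whole schema; {D, E} is a candidate key.
Closure of {C, E, H} is {A, B, C, D, E, F, G, H}, the whole schema; {C, E, H} is a candidate key.
Any other superkey properly contains one of these, so there are no further candidate keys.

{C, D}, {C, E, H}, {D, E}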